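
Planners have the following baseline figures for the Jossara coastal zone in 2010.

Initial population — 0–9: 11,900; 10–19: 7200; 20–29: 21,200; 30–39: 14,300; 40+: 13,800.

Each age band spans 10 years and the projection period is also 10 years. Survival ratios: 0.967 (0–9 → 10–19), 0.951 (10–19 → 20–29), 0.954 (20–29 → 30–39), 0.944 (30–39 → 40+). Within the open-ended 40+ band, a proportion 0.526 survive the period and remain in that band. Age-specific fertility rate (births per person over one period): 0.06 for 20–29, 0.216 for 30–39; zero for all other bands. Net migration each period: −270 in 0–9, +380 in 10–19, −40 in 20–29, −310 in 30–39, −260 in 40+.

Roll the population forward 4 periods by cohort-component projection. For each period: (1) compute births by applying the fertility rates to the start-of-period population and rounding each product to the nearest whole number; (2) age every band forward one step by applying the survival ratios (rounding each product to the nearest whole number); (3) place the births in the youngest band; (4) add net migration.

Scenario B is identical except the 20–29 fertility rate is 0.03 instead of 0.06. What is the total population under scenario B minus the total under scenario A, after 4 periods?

-1212

[period 1]
Births: 21200 × 0.06 = 1272  |  14300 × 0.216 = 3089 ⇒ total 4361
10–19: 11900 × 0.967 = 11507
20–29: 7200 × 0.951 = 6847
30–39: 21200 × 0.954 = 20225
40+: 14300 × 0.944 + 13800 × 0.526 = 13499 + 7259 = 20758
Net migration: 0–9 − 270 → 4091; 10–19 + 380 → 11887; 20–29 − 40 → 6807; 30–39 − 310 → 19915; 40+ − 260 → 20498
End of period: [4091, 11887, 6807, 19915, 20498]
[period 2]
Births: 6807 × 0.06 = 408  |  19915 × 0.216 = 4302 ⇒ total 4710
10–19: 4091 × 0.967 = 3956
20–29: 11887 × 0.951 = 11305
30–39: 6807 × 0.954 = 6494
40+: 19915 × 0.944 + 20498 × 0.526 = 18800 + 10782 = 29582
Net migration: 0–9 − 270 → 4440; 10–19 + 380 → 4336; 20–29 − 40 → 11265; 30–39 − 310 → 6184; 40+ − 260 → 29322
End of period: [4440, 4336, 11265, 6184, 29322]
[period 3]
Births: 11265 × 0.06 = 676  |  6184 × 0.216 = 1336 ⇒ total 2012
10–19: 4440 × 0.967 = 4293
20–29: 4336 × 0.951 = 4124
30–39: 11265 × 0.954 = 10747
40+: 6184 × 0.944 + 29322 × 0.526 = 5838 + 15423 = 21261
Net migration: 0–9 − 270 → 1742; 10–19 + 380 → 4673; 20–29 − 40 → 4084; 30–39 − 310 → 10437; 40+ − 260 → 21001
End of period: [1742, 4673, 4084, 10437, 21001]
[period 4]
Births: 4084 × 0.06 = 245  |  10437 × 0.216 = 2254 ⇒ total 2499
10–19: 1742 × 0.967 = 1685
20–29: 4673 × 0.951 = 4444
30–39: 4084 × 0.954 = 3896
40+: 10437 × 0.944 + 21001 × 0.526 = 9853 + 11047 = 20900
Net migration: 0–9 − 270 → 2229; 10–19 + 380 → 2065; 20–29 − 40 → 4404; 30–39 − 310 → 3586; 40+ − 260 → 20640
End of period: [2229, 2065, 4404, 3586, 20640]
Scenario A total after 4 periods: 32924
Scenario B projection —
[period 1]
Births: 21200 × 0.03 = 636  |  14300 × 0.216 = 3089 ⇒ total 3725
10–19: 11900 × 0.967 = 11507
20–29: 7200 × 0.951 = 6847
30–39: 21200 × 0.954 = 20225
40+: 14300 × 0.944 + 13800 × 0.526 = 13499 + 7259 = 20758
Net migration: 0–9 − 270 → 3455; 10–19 + 380 → 11887; 20–29 − 40 → 6807; 30–39 − 310 → 19915; 40+ − 260 → 20498
End of period: [3455, 11887, 6807, 19915, 20498]
[period 2]
Births: 6807 × 0.03 = 204  |  19915 × 0.216 = 4302 ⇒ total 4506
10–19: 3455 × 0.967 = 3341
20–29: 11887 × 0.951 = 11305
30–39: 6807 × 0.954 = 6494
40+: 19915 × 0.944 + 20498 × 0.526 = 18800 + 10782 = 29582
Net migration: 0–9 − 270 → 4236; 10–19 + 380 → 3721; 20–29 − 40 → 11265; 30–39 − 310 → 6184; 40+ − 260 → 29322
End of period: [4236, 3721, 11265, 6184, 29322]
[period 3]
Births: 11265 × 0.03 = 338  |  6184 × 0.216 = 1336 ⇒ total 1674
10–19: 4236 × 0.967 = 4096
20–29: 3721 × 0.951 = 3539
30–39: 11265 × 0.954 = 10747
40+: 6184 × 0.944 + 29322 × 0.526 = 5838 + 15423 = 21261
Net migration: 0–9 − 270 → 1404; 10–19 + 380 → 4476; 20–29 − 40 → 3499; 30–39 − 310 → 10437; 40+ − 260 → 21001
End of period: [1404, 4476, 3499, 10437, 21001]
[period 4]
Births: 3499 × 0.03 = 105  |  10437 × 0.216 = 2254 ⇒ total 2359
10–19: 1404 × 0.967 = 1358
20–29: 4476 × 0.951 = 4257
30–39: 3499 × 0.954 = 3338
40+: 10437 × 0.944 + 21001 × 0.526 = 9853 + 11047 = 20900
Net migration: 0–9 − 270 → 2089; 10–19 + 380 → 1738; 20–29 − 40 → 4217; 30–39 − 310 → 3028; 40+ − 260 → 20640
End of period: [2089, 1738, 4217, 3028, 20640]
Scenario B total after 4 periods: 31712
Difference B − A = 31712 − 32924 = -1212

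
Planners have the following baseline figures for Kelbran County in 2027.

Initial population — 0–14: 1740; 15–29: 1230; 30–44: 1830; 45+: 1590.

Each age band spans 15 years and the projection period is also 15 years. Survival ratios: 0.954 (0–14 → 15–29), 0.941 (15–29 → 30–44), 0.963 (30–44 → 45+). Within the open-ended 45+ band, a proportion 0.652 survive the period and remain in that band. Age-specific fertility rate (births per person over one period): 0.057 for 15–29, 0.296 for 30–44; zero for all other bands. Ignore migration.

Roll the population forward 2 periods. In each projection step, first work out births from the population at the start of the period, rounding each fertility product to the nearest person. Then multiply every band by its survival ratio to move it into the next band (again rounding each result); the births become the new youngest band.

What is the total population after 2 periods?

Call the bands 1 to 4, youngest first.
Period 1:
Births: 1230 × 0.057 = 70, 1830 × 0.296 = 542 ⇒ total 612
Band 2: 1740 × 0.954 = 1660
Band 3: 1230 × 0.941 = 1157
Band 4: 1830 × 0.963 + 1590 × 0.652 = 1762 + 1037 = 2799
Population now: 0–14=612, 15–29=1660, 30–44=1157, 45+=2799
Period 2:
Births: 1660 × 0.057 = 95, 1157 × 0.296 = 342 ⇒ total 437
Band 2: 612 × 0.954 = 584
Band 3: 1660 × 0.941 = 1562
Band 4: 1157 × 0.963 + 2799 × 0.652 = 1114 + 1825 = 2939
Population now: 0–14=437, 15–29=584, 30–44=1562, 45+=2939
Total after period 2: 437 + 584 + 1562 + 2939 = 5522

5522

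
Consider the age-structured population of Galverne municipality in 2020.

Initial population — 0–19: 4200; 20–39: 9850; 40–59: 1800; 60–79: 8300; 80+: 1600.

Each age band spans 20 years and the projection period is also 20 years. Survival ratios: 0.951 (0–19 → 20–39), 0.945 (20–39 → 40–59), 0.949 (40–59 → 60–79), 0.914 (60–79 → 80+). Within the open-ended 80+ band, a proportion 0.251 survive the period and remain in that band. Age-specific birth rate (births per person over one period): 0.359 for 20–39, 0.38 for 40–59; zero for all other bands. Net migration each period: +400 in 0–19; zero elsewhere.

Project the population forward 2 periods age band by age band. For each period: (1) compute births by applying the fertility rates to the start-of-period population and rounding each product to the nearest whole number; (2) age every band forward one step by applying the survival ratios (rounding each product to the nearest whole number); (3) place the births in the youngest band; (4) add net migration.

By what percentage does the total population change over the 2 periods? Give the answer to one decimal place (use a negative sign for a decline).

(Groups numbered youngest = 1 to oldest = 5.)
— Period 1 —
Births: 9850 × 0.359 = 3536 ; 1800 × 0.38 = 684 → total 4220
Group 2: 4200 × 0.951 = 3994
Group 3: 9850 × 0.945 = 9308
Group 4: 1800 × 0.949 = 1708
Group 5: 8300 × 0.914 + 1600 × 0.251 = 7586 + 402 = 7988
Net migration: Group 1 + 400 → 4620
End of period: [4620, 3994, 9308, 1708, 7988]
— Period 2 —
Births: 3994 × 0.359 = 1434 ; 9308 × 0.38 = 3537 → total 4971
Group 2: 4620 × 0.951 = 4394
Group 3: 3994 × 0.945 = 3774
Group 4: 9308 × 0.949 = 8833
Group 5: 1708 × 0.914 + 7988 × 0.251 = 1561 + 2005 = 3566
Net migration: Group 1 + 400 → 5371
End of period: [5371, 4394, 3774, 8833, 3566]
Total: 25750 → 25938; change = 188; percentage change = 0.7%

0.7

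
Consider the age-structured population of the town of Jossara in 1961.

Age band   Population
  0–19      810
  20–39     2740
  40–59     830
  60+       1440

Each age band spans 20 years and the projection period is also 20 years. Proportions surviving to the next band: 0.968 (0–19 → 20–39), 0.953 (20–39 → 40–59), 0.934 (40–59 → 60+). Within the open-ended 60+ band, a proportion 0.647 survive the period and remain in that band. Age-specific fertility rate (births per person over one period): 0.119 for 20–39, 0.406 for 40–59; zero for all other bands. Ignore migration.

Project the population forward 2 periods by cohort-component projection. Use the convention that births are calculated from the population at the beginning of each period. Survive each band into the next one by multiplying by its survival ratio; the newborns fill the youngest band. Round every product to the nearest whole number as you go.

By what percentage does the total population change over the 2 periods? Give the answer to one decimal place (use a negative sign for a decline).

Period 1.
Births: 2740 * 0.119 = 326  |  830 * 0.406 = 337 → total 663
20–39: 810 * 0.968 = 784
40–59: 2740 * 0.953 = 2611
60+: 830 * 0.934 + 1440 * 0.647 = 775 + 932 = 1707
End of period: [663, 784, 2611, 1707]
Period 2.
Births: 784 * 0.119 = 93  |  2611 * 0.406 = 1060 → total 1153
20–39: 663 * 0.968 = 642
40–59: 784 * 0.953 = 747
60+: 2611 * 0.934 + 1707 * 0.647 = 2439 + 1104 = 3543
End of period: [1153, 642, 747, 3543]
Total: 5820 → 6085; change = 265; percentage change = 4.6%

4.6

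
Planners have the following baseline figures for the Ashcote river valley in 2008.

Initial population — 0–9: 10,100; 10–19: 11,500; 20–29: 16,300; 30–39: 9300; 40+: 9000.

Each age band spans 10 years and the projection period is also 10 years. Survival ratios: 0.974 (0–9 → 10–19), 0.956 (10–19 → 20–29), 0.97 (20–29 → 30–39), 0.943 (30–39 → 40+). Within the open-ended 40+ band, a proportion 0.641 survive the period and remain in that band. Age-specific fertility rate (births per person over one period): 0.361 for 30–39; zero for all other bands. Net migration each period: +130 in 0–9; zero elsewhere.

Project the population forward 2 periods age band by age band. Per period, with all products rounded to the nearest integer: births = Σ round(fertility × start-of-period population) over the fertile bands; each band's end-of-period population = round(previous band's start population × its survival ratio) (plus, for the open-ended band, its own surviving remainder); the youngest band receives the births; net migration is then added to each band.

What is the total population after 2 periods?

Numbering the bands 1..5 from youngest to oldest:
After projecting period 1:
Births: 9300 * 0.361 = 3357
Band 2: 10100 * 0.974 = 9837
Band 3: 11500 * 0.956 = 10994
Band 4: 16300 * 0.97 = 15811
Band 5: 9300 * 0.943 + 9000 * 0.641 = 8770 + 5769 = 14539
Net migration: Band 1 + 130 → 3487
→ [3487, 9837, 10994, 15811, 14539]
After projecting period 2:
Births: 15811 * 0.361 = 5708
Band 2: 3487 * 0.974 = 3396
Band 3: 9837 * 0.956 = 9404
Band 4: 10994 * 0.97 = 10664
Band 5: 15811 * 0.943 + 14539 * 0.641 = 14910 + 9319 = 24229
Net migration: Band 1 + 130 → 5838
→ [5838, 3396, 9404, 10664, 24229]
Total after period 2: 5838 + 3396 + 9404 + 10664 + 24229 = 53531

53531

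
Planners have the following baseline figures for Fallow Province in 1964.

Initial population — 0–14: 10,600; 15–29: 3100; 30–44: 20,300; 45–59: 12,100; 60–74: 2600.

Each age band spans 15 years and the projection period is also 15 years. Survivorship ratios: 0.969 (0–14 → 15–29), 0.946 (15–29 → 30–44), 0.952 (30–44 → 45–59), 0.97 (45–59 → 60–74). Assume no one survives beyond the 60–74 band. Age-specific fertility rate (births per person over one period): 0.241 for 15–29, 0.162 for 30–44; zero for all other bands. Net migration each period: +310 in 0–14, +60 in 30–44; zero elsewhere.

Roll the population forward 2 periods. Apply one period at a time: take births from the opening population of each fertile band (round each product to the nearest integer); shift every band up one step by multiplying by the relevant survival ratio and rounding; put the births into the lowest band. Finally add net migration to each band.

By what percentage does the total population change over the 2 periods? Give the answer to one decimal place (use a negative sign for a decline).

-20.2

[period 1]
Births: 3100 × 0.241 = 747 ; 20300 × 0.162 = 3289 — total 4036
15–29: 10600 × 0.969 = 10271
30–44: 3100 × 0.946 = 2933
45–59: 20300 × 0.952 = 19326
60–74: 12100 × 0.97 = 11737
Net migration: 0–14 + 310 → 4346; 30–44 + 60 → 2993
→ [4346, 10271, 2993, 19326, 11737]
[period 2]
Births: 10271 × 0.241 = 2475 ; 2993 × 0.162 = 485 — total 2960
15–29: 4346 × 0.969 = 4211
30–44: 10271 × 0.946 = 9716
45–59: 2993 × 0.952 = 2849
60–74: 19326 × 0.97 = 18746
Net migration: 0–14 + 310 → 3270; 30–44 + 60 → 9776
→ [3270, 4211, 9776, 2849, 18746]
Total: 48700 → 38852; change = -9848; percentage change = -20.2%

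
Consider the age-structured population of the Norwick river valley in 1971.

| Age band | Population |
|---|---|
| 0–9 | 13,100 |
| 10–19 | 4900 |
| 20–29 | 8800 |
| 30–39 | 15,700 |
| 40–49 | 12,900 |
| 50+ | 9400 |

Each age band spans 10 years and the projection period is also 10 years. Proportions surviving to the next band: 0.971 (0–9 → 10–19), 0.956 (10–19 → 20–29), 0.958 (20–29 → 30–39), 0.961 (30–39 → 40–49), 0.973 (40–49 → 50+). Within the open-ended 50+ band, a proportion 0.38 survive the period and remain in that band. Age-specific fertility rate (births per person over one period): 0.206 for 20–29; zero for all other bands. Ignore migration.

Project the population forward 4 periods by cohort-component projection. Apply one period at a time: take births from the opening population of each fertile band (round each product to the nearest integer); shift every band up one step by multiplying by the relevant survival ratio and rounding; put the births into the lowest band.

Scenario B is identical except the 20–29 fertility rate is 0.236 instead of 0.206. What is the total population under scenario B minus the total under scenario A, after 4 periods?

828

Call the bands 1 to 6, youngest first.
Period 1:
Births: 8800 * 0.206 = 1813
Band 2: 13100 * 0.971 = 12720
Band 3: 4900 * 0.956 = 4684
Band 4: 8800 * 0.958 = 8430
Band 5: 15700 * 0.961 = 15088
Band 6: 12900 * 0.973 + 9400 * 0.38 = 12552 + 3572 = 16124
Giving 1813 / 12720 / 4684 / 8430 / 15088 / 16124.
Period 2:
Births: 4684 * 0.206 = 965
Band 2: 1813 * 0.971 = 1760
Band 3: 12720 * 0.956 = 12160
Band 4: 4684 * 0.958 = 4487
Band 5: 8430 * 0.961 = 8101
Band 6: 15088 * 0.973 + 16124 * 0.38 = 14681 + 6127 = 20808
Giving 965 / 1760 / 12160 / 4487 / 8101 / 20808.
Period 3:
Births: 12160 * 0.206 = 2505
Band 2: 965 * 0.971 = 937
Band 3: 1760 * 0.956 = 1683
Band 4: 12160 * 0.958 = 11649
Band 5: 4487 * 0.961 = 4312
Band 6: 8101 * 0.973 + 20808 * 0.38 = 7882 + 7907 = 15789
Giving 2505 / 937 / 1683 / 11649 / 4312 / 15789.
Period 4:
Births: 1683 * 0.206 = 347
Band 2: 2505 * 0.971 = 2432
Band 3: 937 * 0.956 = 896
Band 4: 1683 * 0.958 = 1612
Band 5: 11649 * 0.961 = 11195
Band 6: 4312 * 0.973 + 15789 * 0.38 = 4196 + 6000 = 10196
Giving 347 / 2432 / 896 / 1612 / 11195 / 10196.
Scenario A total after 4 periods: 26678
Scenario B projection —
Period 1:
Births: 8800 * 0.236 = 2077
Band 2: 13100 * 0.971 = 12720
Band 3: 4900 * 0.956 = 4684
Band 4: 8800 * 0.958 = 8430
Band 5: 15700 * 0.961 = 15088
Band 6: 12900 * 0.973 + 9400 * 0.38 = 12552 + 3572 = 16124
Giving 2077 / 12720 / 4684 / 8430 / 15088 / 16124.
Period 2:
Births: 4684 * 0.236 = 1105
Band 2: 2077 * 0.971 = 2017
Band 3: 12720 * 0.956 = 12160
Band 4: 4684 * 0.958 = 4487
Band 5: 8430 * 0.961 = 8101
Band 6: 15088 * 0.973 + 16124 * 0.38 = 14681 + 6127 = 20808
Giving 1105 / 2017 / 12160 / 4487 / 8101 / 20808.
Period 3:
Births: 12160 * 0.236 = 2870
Band 2: 1105 * 0.971 = 1073
Band 3: 2017 * 0.956 = 1928
Band 4: 12160 * 0.958 = 11649
Band 5: 4487 * 0.961 = 4312
Band 6: 8101 * 0.973 + 20808 * 0.38 = 7882 + 7907 = 15789
Giving 2870 / 1073 / 1928 / 11649 / 4312 / 15789.
Period 4:
Births: 1928 * 0.236 = 455
Band 2: 2870 * 0.971 = 2787
Band 3: 1073 * 0.956 = 1026
Band 4: 1928 * 0.958 = 1847
Band 5: 11649 * 0.961 = 11195
Band 6: 4312 * 0.973 + 15789 * 0.38 = 4196 + 6000 = 10196
Giving 455 / 2787 / 1026 / 1847 / 11195 / 10196.
Scenario B total after 4 periods: 27506
Difference B − A = 27506 − 26678 = 828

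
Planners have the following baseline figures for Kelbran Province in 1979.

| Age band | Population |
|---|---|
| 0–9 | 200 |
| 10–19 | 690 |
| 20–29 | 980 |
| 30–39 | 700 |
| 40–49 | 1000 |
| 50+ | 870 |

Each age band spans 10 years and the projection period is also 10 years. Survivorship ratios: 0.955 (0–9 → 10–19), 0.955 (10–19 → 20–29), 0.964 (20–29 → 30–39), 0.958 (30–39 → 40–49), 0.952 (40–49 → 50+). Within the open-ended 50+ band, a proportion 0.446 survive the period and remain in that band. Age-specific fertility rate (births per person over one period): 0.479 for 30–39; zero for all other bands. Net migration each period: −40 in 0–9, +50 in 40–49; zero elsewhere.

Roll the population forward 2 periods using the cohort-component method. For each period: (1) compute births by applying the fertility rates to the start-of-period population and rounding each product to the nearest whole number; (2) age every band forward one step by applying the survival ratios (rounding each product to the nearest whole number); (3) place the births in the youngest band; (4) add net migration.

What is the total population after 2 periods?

Period 1.
Births: 700 * 0.479 = 335
10–19: 200 * 0.955 = 191
20–29: 690 * 0.955 = 659
30–39: 980 * 0.964 = 945
40–49: 700 * 0.958 = 671
50+: 1000 * 0.952 + 870 * 0.446 = 952 + 388 = 1340
Net migration: 0–9 − 40 → 295; 40–49 + 50 → 721
Population now: 0–9=295, 10–19=191, 20–29=659, 30–39=945, 40–49=721, 50+=1340
Period 2.
Births: 945 * 0.479 = 453
10–19: 295 * 0.955 = 282
20–29: 191 * 0.955 = 182
30–39: 659 * 0.964 = 635
40–49: 945 * 0.958 = 905
50+: 721 * 0.952 + 1340 * 0.446 = 686 + 598 = 1284
Net migration: 0–9 − 40 → 413; 40–49 + 50 → 955
Population now: 0–9=413, 10–19=282, 20–29=182, 30–39=635, 40–49=955, 50+=1284
Total after period 2: 413 + 282 + 182 + 635 + 955 + 1284 = 3751

3751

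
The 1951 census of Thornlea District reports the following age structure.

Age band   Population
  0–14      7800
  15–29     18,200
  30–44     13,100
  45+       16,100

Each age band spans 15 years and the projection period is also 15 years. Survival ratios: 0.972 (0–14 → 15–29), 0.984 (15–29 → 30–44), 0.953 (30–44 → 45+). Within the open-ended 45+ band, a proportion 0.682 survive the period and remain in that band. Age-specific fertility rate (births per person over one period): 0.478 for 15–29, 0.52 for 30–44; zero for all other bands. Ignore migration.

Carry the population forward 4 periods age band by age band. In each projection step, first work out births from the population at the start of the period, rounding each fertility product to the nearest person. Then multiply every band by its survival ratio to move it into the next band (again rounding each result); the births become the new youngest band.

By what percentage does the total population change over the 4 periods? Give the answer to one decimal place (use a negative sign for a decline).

Period 1.
Births: 18200 × 0.478 = 8700  |  13100 × 0.52 = 6812 — total 15512
15–29: 7800 × 0.972 = 7582
30–44: 18200 × 0.984 = 17909
45+: 13100 × 0.953 + 16100 × 0.682 = 12484 + 10980 = 23464
Population now: 0–14=15512, 15–29=7582, 30–44=17909, 45+=23464
Period 2.
Births: 7582 × 0.478 = 3624  |  17909 × 0.52 = 9313 — total 12937
15–29: 15512 × 0.972 = 15078
30–44: 7582 × 0.984 = 7461
45+: 17909 × 0.953 + 23464 × 0.682 = 17067 + 16002 = 33069
Population now: 0–14=12937, 15–29=15078, 30–44=7461, 45+=33069
Period 3.
Births: 15078 × 0.478 = 7207  |  7461 × 0.52 = 3880 — total 11087
15–29: 12937 × 0.972 = 12575
30–44: 15078 × 0.984 = 14837
45+: 7461 × 0.953 + 33069 × 0.682 = 7110 + 22553 = 29663
Population now: 0–14=11087, 15–29=12575, 30–44=14837, 45+=29663
Period 4.
Births: 12575 × 0.478 = 6011  |  14837 × 0.52 = 7715 — total 13726
15–29: 11087 × 0.972 = 10777
30–44: 12575 × 0.984 = 12374
45+: 14837 × 0.953 + 29663 × 0.682 = 14140 + 20230 = 34370
Population now: 0–14=13726, 15–29=10777, 30–44=12374, 45+=34370
Total: 55200 → 71247; change = 16047; percentage change = 29.1%

29.1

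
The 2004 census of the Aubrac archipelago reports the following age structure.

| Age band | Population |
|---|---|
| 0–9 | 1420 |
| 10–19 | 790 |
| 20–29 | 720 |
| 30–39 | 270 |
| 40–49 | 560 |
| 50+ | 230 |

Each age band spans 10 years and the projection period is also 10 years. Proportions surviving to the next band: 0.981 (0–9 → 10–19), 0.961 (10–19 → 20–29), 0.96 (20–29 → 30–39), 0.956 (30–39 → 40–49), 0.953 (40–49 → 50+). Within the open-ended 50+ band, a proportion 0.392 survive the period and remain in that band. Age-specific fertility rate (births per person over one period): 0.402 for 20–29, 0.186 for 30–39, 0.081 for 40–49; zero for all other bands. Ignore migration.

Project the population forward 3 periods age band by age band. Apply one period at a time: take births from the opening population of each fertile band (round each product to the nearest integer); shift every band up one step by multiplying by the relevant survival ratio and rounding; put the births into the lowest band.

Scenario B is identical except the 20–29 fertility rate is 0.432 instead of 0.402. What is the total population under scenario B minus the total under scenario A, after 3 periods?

83

(Bands numbered youngest = 1 to oldest = 6.)
After projecting period 1:
Births: 720 × 0.402 = 289  |  270 × 0.186 = 50  |  560 × 0.081 = 45 ⇒ total 384
Band 2: 1420 × 0.981 = 1393
Band 3: 790 × 0.961 = 759
Band 4: 720 × 0.96 = 691
Band 5: 270 × 0.956 = 258
Band 6: 560 × 0.953 + 230 × 0.392 = 534 + 90 = 624
Population now: 0–9=384, 10–19=1393, 20–29=759, 30–39=691, 40–49=258, 50+=624
After projecting period 2:
Births: 759 × 0.402 = 305  |  691 × 0.186 = 129  |  258 × 0.081 = 21 ⇒ total 455
Band 2: 384 × 0.981 = 377
Band 3: 1393 × 0.961 = 1339
Band 4: 759 × 0.96 = 729
Band 5: 691 × 0.956 = 661
Band 6: 258 × 0.953 + 624 × 0.392 = 246 + 245 = 491
Population now: 0–9=455, 10–19=377, 20–29=1339, 30–39=729, 40–49=661, 50+=491
After projecting period 3:
Births: 1339 × 0.402 = 538  |  729 × 0.186 = 136  |  661 × 0.081 = 54 ⇒ total 728
Band 2: 455 × 0.981 = 446
Band 3: 377 × 0.961 = 362
Band 4: 1339 × 0.96 = 1285
Band 5: 729 × 0.956 = 697
Band 6: 661 × 0.953 + 491 × 0.392 = 630 + 192 = 822
Population now: 0–9=728, 10–19=446, 20–29=362, 30–39=1285, 40–49=697, 50+=822
Scenario A total after 3 periods: 4340
Scenario B projection —
After projecting period 1:
Births: 720 × 0.432 = 311  |  270 × 0.186 = 50  |  560 × 0.081 = 45 ⇒ total 406
Band 2: 1420 × 0.981 = 1393
Band 3: 790 × 0.961 = 759
Band 4: 720 × 0.96 = 691
Band 5: 270 × 0.956 = 258
Band 6: 560 × 0.953 + 230 × 0.392 = 534 + 90 = 624
Population now: 0–9=406, 10–19=1393, 20–29=759, 30–39=691, 40–49=258, 50+=624
After projecting period 2:
Births: 759 × 0.432 = 328  |  691 × 0.186 = 129  |  258 × 0.081 = 21 ⇒ total 478
Band 2: 406 × 0.981 = 398
Band 3: 1393 × 0.961 = 1339
Band 4: 759 × 0.96 = 729
Band 5: 691 × 0.956 = 661
Band 6: 258 × 0.953 + 624 × 0.392 = 246 + 245 = 491
Population now: 0–9=478, 10–19=398, 20–29=1339, 30–39=729, 40–49=661, 50+=491
After projecting period 3:
Births: 1339 × 0.432 = 578  |  729 × 0.186 = 136  |  661 × 0.081 = 54 ⇒ total 768
Band 2: 478 × 0.981 = 469
Band 3: 398 × 0.961 = 382
Band 4: 1339 × 0.96 = 1285
Band 5: 729 × 0.956 = 697
Band 6: 661 × 0.953 + 491 × 0.392 = 630 + 192 = 822
Population now: 0–9=768, 10–19=469, 20–29=382, 30–39=1285, 40–49=697, 50+=822
Scenario B total after 3 periods: 4423
Difference B − A = 4423 − 4340 = 83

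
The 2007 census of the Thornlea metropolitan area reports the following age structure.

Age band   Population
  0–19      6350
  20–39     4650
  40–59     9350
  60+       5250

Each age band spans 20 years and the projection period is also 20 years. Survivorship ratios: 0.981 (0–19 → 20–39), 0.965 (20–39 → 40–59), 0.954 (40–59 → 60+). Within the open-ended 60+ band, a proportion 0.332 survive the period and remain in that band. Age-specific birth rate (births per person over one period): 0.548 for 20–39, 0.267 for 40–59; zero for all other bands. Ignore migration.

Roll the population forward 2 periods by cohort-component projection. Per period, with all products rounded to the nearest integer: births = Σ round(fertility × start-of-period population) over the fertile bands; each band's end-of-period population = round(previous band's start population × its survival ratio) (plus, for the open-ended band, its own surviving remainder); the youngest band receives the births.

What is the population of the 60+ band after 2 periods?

7821

Call the bands 1 to 4, youngest first.
[period 1]
Births: 4650 × 0.548 = 2548, 9350 × 0.267 = 2496 — total 5044
Band 2: 6350 × 0.981 = 6229
Band 3: 4650 × 0.965 = 4487
Band 4: 9350 × 0.954 + 5250 × 0.332 = 8920 + 1743 = 10663
End of period: [5044, 6229, 4487, 10663]
[period 2]
Births: 6229 × 0.548 = 3413, 4487 × 0.267 = 1198 — total 4611
Band 2: 5044 × 0.981 = 4948
Band 3: 6229 × 0.965 = 6011
Band 4: 4487 × 0.954 + 10663 × 0.332 = 4281 + 3540 = 7821
End of period: [4611, 4948, 6011, 7821]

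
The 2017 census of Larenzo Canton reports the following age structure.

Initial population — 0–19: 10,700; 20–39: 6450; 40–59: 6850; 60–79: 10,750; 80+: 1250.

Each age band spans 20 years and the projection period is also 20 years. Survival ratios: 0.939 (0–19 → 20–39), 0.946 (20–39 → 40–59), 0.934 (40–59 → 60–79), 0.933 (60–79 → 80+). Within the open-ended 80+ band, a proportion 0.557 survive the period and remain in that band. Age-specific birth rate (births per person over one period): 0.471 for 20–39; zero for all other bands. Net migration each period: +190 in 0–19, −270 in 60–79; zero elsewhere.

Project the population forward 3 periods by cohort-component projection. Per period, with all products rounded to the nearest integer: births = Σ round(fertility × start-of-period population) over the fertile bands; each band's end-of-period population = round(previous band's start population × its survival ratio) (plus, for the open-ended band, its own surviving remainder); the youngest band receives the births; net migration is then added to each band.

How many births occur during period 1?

(Groups numbered youngest = 1 to oldest = 5.)
[period 1]
Births: 6450 * 0.471 = 3038
Group 2: 10700 * 0.939 = 10047
Group 3: 6450 * 0.946 = 6102
Group 4: 6850 * 0.934 = 6398
Group 5: 10750 * 0.933 + 1250 * 0.557 = 10030 + 696 = 10726
Net migration: Group 1 + 190 → 3228; Group 4 − 270 → 6128
Giving 3228 / 10047 / 6102 / 6128 / 10726.

3038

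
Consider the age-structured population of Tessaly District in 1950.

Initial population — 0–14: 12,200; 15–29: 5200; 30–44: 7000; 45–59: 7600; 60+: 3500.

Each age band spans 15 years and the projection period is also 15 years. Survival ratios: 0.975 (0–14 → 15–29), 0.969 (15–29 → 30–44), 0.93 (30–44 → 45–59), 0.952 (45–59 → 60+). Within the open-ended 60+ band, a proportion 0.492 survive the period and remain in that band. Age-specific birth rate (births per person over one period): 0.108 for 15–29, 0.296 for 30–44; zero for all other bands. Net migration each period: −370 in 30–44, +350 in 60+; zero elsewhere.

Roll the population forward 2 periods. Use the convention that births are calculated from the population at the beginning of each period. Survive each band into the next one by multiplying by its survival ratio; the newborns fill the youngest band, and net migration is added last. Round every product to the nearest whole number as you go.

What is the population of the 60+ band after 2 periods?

11127

(Bands numbered youngest = 1 to oldest = 5.)
[period 1]
Births: 5200 × 0.108 = 562  |  7000 × 0.296 = 2072 — total 2634
Band 2: 12200 × 0.975 = 11895
Band 3: 5200 × 0.969 = 5039
Band 4: 7000 × 0.93 = 6510
Band 5: 7600 × 0.952 + 3500 × 0.492 = 7235 + 1722 = 8957
Net migration: Band 3 − 370 → 4669; Band 5 + 350 → 9307
Population now: 0–14=2634, 15–29=11895, 30–44=4669, 45–59=6510, 60+=9307
[period 2]
Births: 11895 × 0.108 = 1285  |  4669 × 0.296 = 1382 — total 2667
Band 2: 2634 × 0.975 = 2568
Band 3: 11895 × 0.969 = 11526
Band 4: 4669 × 0.93 = 4342
Band 5: 6510 × 0.952 + 9307 × 0.492 = 6198 + 4579 = 10777
Net migration: Band 3 − 370 → 11156; Band 5 + 350 → 11127
Population now: 0–14=2667, 15–29=2568, 30–44=11156, 45–59=4342, 60+=11127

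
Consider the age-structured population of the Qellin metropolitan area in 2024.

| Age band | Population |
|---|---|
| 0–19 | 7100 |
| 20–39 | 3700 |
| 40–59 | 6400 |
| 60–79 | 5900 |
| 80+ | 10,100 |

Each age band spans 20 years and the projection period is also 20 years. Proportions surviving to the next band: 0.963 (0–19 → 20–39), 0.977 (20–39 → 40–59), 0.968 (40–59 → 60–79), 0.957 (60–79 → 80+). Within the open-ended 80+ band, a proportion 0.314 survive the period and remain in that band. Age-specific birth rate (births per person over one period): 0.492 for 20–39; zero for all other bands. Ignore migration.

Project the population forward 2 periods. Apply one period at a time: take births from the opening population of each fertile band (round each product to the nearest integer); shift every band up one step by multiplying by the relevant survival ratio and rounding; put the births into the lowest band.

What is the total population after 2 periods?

23994

(Bands numbered youngest = 1 to oldest = 5.)
Period 1.
Births: 3700 × 0.492 = 1820
Band 2: 7100 × 0.963 = 6837
Band 3: 3700 × 0.977 = 3615
Band 4: 6400 × 0.968 = 6195
Band 5: 5900 × 0.957 + 10100 × 0.314 = 5646 + 3171 = 8817
End of period: [1820, 6837, 3615, 6195, 8817]
Period 2.
Births: 6837 × 0.492 = 3364
Band 2: 1820 × 0.963 = 1753
Band 3: 6837 × 0.977 = 6680
Band 4: 3615 × 0.968 = 3499
Band 5: 6195 × 0.957 + 8817 × 0.314 = 5929 + 2769 = 8698
End of period: [3364, 1753, 6680, 3499, 8698]
Total after period 2: 3364 + 1753 + 6680 + 3499 + 8698 = 23994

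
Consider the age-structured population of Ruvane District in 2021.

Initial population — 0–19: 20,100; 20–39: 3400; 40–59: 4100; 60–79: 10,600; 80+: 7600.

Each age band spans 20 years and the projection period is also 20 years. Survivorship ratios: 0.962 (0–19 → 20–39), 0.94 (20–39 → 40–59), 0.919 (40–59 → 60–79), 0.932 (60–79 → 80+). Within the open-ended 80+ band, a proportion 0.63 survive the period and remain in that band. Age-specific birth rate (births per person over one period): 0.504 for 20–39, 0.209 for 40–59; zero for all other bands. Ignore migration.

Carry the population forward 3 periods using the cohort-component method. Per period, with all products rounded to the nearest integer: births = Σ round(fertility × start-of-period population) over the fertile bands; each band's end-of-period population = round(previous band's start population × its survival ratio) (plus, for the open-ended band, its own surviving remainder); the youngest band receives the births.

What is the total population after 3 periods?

44862

Numbering the bands 1..5 from youngest to oldest:
[period 1]
Births: 3400 × 0.504 = 1714 ; 4100 × 0.209 = 857 → 2571
Band 2: 20100 × 0.962 = 19336
Band 3: 3400 × 0.94 = 3196
Band 4: 4100 × 0.919 = 3768
Band 5: 10600 × 0.932 + 7600 × 0.63 = 9879 + 4788 = 14667
→ [2571, 19336, 3196, 3768, 14667]
[period 2]
Births: 19336 × 0.504 = 9745 ; 3196 × 0.209 = 668 → 10413
Band 2: 2571 × 0.962 = 2473
Band 3: 19336 × 0.94 = 18176
Band 4: 3196 × 0.919 = 2937
Band 5: 3768 × 0.932 + 14667 × 0.63 = 3512 + 9240 = 12752
→ [10413, 2473, 18176, 2937, 12752]
[period 3]
Births: 2473 × 0.504 = 1246 ; 18176 × 0.209 = 3799 → 5045
Band 2: 10413 × 0.962 = 10017
Band 3: 2473 × 0.94 = 2325
Band 4: 18176 × 0.919 = 16704
Band 5: 2937 × 0.932 + 12752 × 0.63 = 2737 + 8034 = 10771
→ [5045, 10017, 2325, 16704, 10771]
Total after period 3: 5045 + 10017 + 2325 + 16704 + 10771 = 44862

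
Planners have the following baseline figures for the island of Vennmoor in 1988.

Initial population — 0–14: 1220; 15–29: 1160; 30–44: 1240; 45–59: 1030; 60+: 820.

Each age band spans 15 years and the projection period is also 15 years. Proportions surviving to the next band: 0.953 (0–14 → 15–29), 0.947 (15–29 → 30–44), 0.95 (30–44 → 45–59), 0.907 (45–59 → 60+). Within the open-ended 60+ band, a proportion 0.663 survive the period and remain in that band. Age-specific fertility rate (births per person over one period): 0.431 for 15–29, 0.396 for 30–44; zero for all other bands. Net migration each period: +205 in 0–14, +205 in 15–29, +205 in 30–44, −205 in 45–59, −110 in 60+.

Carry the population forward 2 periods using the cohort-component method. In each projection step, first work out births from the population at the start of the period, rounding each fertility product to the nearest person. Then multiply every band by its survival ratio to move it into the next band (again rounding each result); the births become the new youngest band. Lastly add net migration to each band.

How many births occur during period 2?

Numbering the groups 1..5 from youngest to oldest:
[period 1]
Births: 1160 * 0.431 = 500, 1240 * 0.396 = 491 ⇒ total 991
Group 2: 1220 * 0.953 = 1163
Group 3: 1160 * 0.947 = 1099
Group 4: 1240 * 0.95 = 1178
Group 5: 1030 * 0.907 + 820 * 0.663 = 934 + 544 = 1478
Net migration: Group 1 + 205 → 1196; Group 2 + 205 → 1368; Group 3 + 205 → 1304; Group 4 − 205 → 973; Group 5 − 110 → 1368
Giving 1196 / 1368 / 1304 / 973 / 1368.
[period 2]
Births: 1368 * 0.431 = 590, 1304 * 0.396 = 516 ⇒ total 1106
Group 2: 1196 * 0.953 = 1140
Group 3: 1368 * 0.947 = 1295
Group 4: 1304 * 0.95 = 1239
Group 5: 973 * 0.907 + 1368 * 0.663 = 883 + 907 = 1790
Net migration: Group 1 + 205 → 1311; Group 2 + 205 → 1345; Group 3 + 205 → 1500; Group 4 − 205 → 1034; Group 5 − 110 → 1680
Giving 1311 / 1345 / 1500 / 1034 / 1680.

1106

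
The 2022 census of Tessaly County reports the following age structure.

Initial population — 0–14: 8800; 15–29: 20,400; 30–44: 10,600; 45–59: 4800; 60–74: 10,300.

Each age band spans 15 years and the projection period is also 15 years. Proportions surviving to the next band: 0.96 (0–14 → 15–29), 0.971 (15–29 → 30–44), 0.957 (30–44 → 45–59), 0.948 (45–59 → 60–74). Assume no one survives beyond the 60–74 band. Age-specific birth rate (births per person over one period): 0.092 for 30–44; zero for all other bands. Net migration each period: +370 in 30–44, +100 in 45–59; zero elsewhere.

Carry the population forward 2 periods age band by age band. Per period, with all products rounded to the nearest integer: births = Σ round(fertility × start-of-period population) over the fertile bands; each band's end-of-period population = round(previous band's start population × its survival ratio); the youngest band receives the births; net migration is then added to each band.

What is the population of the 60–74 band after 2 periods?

9711

Let band 1 be 0–14 through band 5 = 60–74.
— Period 1 —
Births: 10600 × 0.092 = 975
Band 2: 8800 × 0.96 = 8448
Band 3: 20400 × 0.971 = 19808
Band 4: 10600 × 0.957 = 10144
Band 5: 4800 × 0.948 = 4550
Net migration: Band 3 + 370 → 20178; Band 4 + 100 → 10244
End of period: [975, 8448, 20178, 10244, 4550]
— Period 2 —
Births: 20178 × 0.092 = 1856
Band 2: 975 × 0.96 = 936
Band 3: 8448 × 0.971 = 8203
Band 4: 20178 × 0.957 = 19310
Band 5: 10244 × 0.948 = 9711
Net migration: Band 3 + 370 → 8573; Band 4 + 100 → 19410
End of period: [1856, 936, 8573, 19410, 9711]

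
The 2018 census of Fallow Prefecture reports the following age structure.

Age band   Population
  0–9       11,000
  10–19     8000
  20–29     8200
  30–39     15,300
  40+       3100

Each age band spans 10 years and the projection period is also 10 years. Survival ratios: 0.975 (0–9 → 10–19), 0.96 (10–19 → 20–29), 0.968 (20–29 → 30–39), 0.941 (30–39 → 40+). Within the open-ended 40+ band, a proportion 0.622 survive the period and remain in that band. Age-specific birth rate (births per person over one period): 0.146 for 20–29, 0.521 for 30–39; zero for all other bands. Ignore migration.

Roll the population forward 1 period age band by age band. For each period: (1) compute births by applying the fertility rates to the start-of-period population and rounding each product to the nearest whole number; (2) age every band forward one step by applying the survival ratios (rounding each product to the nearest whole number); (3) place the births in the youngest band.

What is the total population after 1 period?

51836

Period 1:
Births: 8200 * 0.146 = 1197, 15300 * 0.521 = 7971 ⇒ total 9168
10–19: 11000 * 0.975 = 10725
20–29: 8000 * 0.96 = 7680
30–39: 8200 * 0.968 = 7938
40+: 15300 * 0.941 + 3100 * 0.622 = 14397 + 1928 = 16325
End of period: [9168, 10725, 7680, 7938, 16325]
Total after period 1: 9168 + 10725 + 7680 + 7938 + 16325 = 51836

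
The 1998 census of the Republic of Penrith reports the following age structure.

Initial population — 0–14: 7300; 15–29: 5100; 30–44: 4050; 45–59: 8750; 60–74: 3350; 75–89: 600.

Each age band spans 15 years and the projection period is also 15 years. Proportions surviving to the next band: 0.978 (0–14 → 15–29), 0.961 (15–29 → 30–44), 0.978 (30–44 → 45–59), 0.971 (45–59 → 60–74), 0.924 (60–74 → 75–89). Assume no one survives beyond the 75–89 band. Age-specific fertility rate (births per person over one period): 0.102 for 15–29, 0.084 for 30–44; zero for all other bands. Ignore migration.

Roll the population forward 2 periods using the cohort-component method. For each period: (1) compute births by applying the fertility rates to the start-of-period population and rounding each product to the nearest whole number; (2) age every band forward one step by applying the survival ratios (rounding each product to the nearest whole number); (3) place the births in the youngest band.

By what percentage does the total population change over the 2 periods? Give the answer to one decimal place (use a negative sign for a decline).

-13.1

After projecting period 1:
Births: 5100 × 0.102 = 520  |  4050 × 0.084 = 340 → total 860
15–29: 7300 × 0.978 = 7139
30–44: 5100 × 0.961 = 4901
45–59: 4050 × 0.978 = 3961
60–74: 8750 × 0.971 = 8496
75–89: 3350 × 0.924 = 3095
Giving 860 / 7139 / 4901 / 3961 / 8496 / 3095.
After projecting period 2:
Births: 7139 × 0.102 = 728  |  4901 × 0.084 = 412 → total 1140
15–29: 860 × 0.978 = 841
30–44: 7139 × 0.961 = 6861
45–59: 4901 × 0.978 = 4793
60–74: 3961 × 0.971 = 3846
75–89: 8496 × 0.924 = 7850
Giving 1140 / 841 / 6861 / 4793 / 3846 / 7850.
Total: 29150 → 25331; change = -3819; percentage change = -13.1%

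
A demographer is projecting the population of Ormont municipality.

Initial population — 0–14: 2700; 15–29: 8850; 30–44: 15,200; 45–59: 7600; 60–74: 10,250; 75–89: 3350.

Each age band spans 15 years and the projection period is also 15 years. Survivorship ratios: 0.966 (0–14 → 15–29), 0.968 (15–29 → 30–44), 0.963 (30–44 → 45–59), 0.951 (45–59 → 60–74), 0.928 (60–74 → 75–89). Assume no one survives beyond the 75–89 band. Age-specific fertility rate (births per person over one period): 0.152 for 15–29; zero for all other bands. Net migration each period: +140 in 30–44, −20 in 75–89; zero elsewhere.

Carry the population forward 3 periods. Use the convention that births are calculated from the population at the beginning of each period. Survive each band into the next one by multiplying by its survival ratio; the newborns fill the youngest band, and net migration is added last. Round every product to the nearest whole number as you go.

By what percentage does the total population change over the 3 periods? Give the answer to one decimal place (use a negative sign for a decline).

-47.0

Call the bands 1 to 6, youngest first.
Period 1.
Births: 8850 × 0.152 = 1345
Band 2: 2700 × 0.966 = 2608
Band 3: 8850 × 0.968 = 8567
Band 4: 15200 × 0.963 = 14638
Band 5: 7600 × 0.951 = 7228
Band 6: 10250 × 0.928 = 9512
Net migration: Band 3 + 140 → 8707; Band 6 − 20 → 9492
Giving 1345 / 2608 / 8707 / 14638 / 7228 / 9492.
Period 2.
Births: 2608 × 0.152 = 396
Band 2: 1345 × 0.966 = 1299
Band 3: 2608 × 0.968 = 2525
Band 4: 8707 × 0.963 = 8385
Band 5: 14638 × 0.951 = 13921
Band 6: 7228 × 0.928 = 6708
Net migration: Band 3 + 140 → 2665; Band 6 − 20 → 6688
Giving 396 / 1299 / 2665 / 8385 / 13921 / 6688.
Period 3.
Births: 1299 × 0.152 = 197
Band 2: 396 × 0.966 = 383
Band 3: 1299 × 0.968 = 1257
Band 4: 2665 × 0.963 = 2566
Band 5: 8385 × 0.951 = 7974
Band 6: 13921 × 0.928 = 12919
Net migration: Band 3 + 140 → 1397; Band 6 − 20 → 12899
Giving 197 / 383 / 1397 / 2566 / 7974 / 12899.
Total: 47950 → 25416; change = -22534; percentage change = -47.0%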